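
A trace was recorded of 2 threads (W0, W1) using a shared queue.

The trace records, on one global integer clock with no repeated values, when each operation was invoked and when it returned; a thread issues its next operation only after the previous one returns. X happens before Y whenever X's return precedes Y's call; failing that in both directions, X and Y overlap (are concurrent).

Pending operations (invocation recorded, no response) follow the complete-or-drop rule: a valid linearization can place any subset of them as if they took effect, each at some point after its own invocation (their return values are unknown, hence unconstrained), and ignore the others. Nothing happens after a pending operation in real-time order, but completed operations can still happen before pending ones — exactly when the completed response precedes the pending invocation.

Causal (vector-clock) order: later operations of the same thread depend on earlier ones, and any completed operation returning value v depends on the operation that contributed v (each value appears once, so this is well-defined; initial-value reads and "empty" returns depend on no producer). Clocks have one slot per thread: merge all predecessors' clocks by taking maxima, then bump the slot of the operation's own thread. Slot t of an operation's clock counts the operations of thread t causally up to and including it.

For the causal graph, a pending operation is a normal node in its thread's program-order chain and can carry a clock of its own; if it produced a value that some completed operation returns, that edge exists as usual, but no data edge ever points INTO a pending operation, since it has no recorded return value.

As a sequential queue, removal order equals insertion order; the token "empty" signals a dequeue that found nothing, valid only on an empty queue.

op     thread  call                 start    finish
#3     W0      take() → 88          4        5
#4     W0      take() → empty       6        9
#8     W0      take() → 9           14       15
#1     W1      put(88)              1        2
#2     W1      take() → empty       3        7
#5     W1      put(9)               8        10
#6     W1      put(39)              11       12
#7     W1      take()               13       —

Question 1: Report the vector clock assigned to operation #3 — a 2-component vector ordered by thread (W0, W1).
(1, 1)

#1, invoked 1, has no incoming edges; only W1's bump applies → (0, 1)
invoked at 3, #2 merges VC(#1)=(0, 1) and bumps W1's slot → (0, 2)
invoked at 4, #3 merges VC(#1)=(0, 1) and bumps W0's slot → (1, 1)
invoked at 8, #5 merges VC(#2)=(0, 2) and bumps W1's slot → (0, 3)
invoked at 6, #4 merges VC(#3)=(1, 1) and bumps W0's slot → (2, 1)
invoked at 11, #6 merges VC(#5)=(0, 3) and bumps W1's slot → (0, 4)
invoked at 13, #7 merges VC(#6)=(0, 4) and bumps W1's slot → (0, 5)
invoked at 14, #8 merges VC(#4)=(2, 1), VC(#5)=(0, 3) and bumps W0's slot → (3, 3)
target: VC(#3) = (1, 1)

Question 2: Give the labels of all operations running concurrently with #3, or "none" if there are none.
#2

#3 spans [4,5]: anything still running between times 4 and 5 counts as concurrent
#1 [1,2]: before
#2 [3,7]: concurrent
#4 [6,9]: after
#5 [8,10]: after
#6 [11,12]: after
#7 [13,…): after
#8 [14,15]: after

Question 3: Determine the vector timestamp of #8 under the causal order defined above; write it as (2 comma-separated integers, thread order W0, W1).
(3, 3)

invoked at 1, #1 has no predecessors; its own W1 bump gives (0, 1)
from VC(#1)=(0, 1), #2 (invoked 3) maxes components and bumps W1 → (0, 2)
from VC(#1)=(0, 1), #3 (invoked 4) maxes components and bumps W0 → (1, 1)
from VC(#2)=(0, 2), #5 (invoked 8) maxes components and bumps W1 → (0, 3)
from VC(#3)=(1, 1), #4 (invoked 6) maxes components and bumps W0 → (2, 1)
from VC(#5)=(0, 3), #6 (invoked 11) maxes components and bumps W1 → (0, 4)
from VC(#6)=(0, 4), #7 (invoked 13) maxes components and bumps W1 → (0, 5)
from VC(#4)=(2, 1), VC(#5)=(0, 3), #8 (invoked 14) maxes components and bumps W0 → (3, 3)
target: VC(#8) = (3, 3)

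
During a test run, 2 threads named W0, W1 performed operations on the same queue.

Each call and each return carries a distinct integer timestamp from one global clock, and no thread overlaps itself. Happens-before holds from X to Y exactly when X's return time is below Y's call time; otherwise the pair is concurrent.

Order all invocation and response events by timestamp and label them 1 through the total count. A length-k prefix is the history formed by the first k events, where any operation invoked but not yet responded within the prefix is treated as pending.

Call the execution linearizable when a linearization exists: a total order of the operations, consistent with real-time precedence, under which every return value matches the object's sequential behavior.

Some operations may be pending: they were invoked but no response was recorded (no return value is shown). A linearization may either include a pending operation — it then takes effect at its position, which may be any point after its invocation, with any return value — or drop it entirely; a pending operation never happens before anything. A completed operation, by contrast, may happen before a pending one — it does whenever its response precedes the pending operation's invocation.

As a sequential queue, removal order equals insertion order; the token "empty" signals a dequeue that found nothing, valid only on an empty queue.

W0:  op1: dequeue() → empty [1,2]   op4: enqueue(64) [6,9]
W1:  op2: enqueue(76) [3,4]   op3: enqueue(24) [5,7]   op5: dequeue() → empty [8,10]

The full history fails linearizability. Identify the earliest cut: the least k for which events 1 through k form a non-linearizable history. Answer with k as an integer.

10

events 1..9 are linearizable; a witness order is op1, op2, op3, op4:
step 1: op1 dequeue() → empty — queue <>
step 2: op2 enqueue(76) — queue <76>
step 3: op3 enqueue(24) — queue <76,24>
step 4: op4 enqueue(64) — queue <76,24,64>
adding event 10 (op5 responds at 10) leaves no legal real-time order
for example op1, op2, op3, op4, op5 fails at step 5: op5 dequeue() → empty is not legal there
for example op1, op2, op3, op5, op4 fails at step 4: op5 dequeue() → empty is not legal there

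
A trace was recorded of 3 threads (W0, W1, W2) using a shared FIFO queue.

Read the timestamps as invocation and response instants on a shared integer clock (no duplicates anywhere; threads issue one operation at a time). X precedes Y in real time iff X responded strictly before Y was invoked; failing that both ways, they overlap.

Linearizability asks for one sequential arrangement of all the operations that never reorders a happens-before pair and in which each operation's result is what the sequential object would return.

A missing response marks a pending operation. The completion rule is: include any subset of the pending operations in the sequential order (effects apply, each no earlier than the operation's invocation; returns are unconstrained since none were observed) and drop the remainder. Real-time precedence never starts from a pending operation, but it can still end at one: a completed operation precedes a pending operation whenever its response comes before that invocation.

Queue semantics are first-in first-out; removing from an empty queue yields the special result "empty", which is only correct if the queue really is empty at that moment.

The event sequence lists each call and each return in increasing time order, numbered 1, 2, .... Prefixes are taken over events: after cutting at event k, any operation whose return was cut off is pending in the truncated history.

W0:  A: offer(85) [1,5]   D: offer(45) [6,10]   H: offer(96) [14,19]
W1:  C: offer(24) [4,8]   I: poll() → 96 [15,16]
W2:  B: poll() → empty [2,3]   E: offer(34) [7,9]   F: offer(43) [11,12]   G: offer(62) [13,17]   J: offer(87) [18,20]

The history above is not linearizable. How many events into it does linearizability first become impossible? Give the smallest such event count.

16

a valid linearization of events 1..15 exists, for instance B, A, C, D, E, F:
after step 1 (B poll() → empty): queue <>
after step 2 (A offer(85)): queue <85>
after step 3 (C offer(24)): queue <85,24>
after step 4 (D offer(45)): queue <85,24,45>
after step 5 (E offer(34)): queue <85,24,45,34>
after step 6 (F offer(43)): queue <85,24,45,34,43>
with event 16 included (I responding at time 16), all real-time-consistent orders fail
every completion of the 2 pending operations (G, H) was checked; none linearizes
for example A, B, C, D, E, F, I (pending dropped) fails at step 2: B poll() → empty is not legal there
for example A, B, C, E, D, F, I (pending dropped) fails at step 2: B poll() → empty is not legal there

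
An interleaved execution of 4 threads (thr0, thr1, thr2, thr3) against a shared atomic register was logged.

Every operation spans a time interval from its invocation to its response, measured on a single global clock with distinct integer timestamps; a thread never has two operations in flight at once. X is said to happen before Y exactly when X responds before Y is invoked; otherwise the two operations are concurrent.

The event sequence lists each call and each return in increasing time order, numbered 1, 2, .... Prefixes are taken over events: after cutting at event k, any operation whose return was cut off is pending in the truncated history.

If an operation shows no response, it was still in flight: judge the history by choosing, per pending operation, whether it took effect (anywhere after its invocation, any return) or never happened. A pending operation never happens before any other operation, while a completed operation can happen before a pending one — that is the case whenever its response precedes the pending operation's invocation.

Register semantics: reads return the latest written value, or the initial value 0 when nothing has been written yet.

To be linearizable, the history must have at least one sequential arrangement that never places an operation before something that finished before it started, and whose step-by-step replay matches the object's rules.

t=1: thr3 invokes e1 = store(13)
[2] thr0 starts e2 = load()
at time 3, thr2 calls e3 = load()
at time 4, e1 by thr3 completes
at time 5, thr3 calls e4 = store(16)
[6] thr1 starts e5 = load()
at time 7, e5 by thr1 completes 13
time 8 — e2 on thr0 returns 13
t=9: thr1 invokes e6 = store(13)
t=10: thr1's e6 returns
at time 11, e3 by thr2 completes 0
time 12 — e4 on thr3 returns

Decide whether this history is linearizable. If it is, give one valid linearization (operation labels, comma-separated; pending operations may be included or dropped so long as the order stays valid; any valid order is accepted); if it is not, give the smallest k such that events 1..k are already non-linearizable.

linearizable — witness: e3, e1, e2, e5, e4, e6

after step 1 (e3 load() → 0): value 0
after step 2 (e1 store(13)): value 13
after step 3 (e2 load() → 13): value 13
after step 4 (e5 load() → 13): value 13
after step 5 (e4 store(16)): value 16
after step 6 (e6 store(13)): value 13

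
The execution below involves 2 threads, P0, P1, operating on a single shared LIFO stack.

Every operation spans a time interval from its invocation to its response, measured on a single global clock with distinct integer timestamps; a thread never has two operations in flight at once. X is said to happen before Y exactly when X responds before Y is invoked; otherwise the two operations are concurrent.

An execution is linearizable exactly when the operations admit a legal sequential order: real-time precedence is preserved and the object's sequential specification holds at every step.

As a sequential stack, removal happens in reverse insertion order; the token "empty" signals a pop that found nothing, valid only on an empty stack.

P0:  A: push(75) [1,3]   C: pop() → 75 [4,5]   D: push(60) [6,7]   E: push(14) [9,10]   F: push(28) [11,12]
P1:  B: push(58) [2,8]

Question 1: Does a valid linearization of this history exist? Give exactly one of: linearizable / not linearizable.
linearizable

witness order: A, C, B, D, E, F
1. A push(75), leaving stack <75>
2. C pop() → 75, leaving stack <>
3. B push(58), leaving stack <58>
4. D push(60), leaving stack <58,60>
5. E push(14), leaving stack <58,60,14>
6. F push(28), leaving stack <58,60,14,28>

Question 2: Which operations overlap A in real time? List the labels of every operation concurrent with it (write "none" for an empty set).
B

A runs from 1 to 3; window-overlapping ops are concurrent
B [2,8]: concurrent
C [4,5]: after
D [6,7]: after
E [9,10]: after
F [11,12]: after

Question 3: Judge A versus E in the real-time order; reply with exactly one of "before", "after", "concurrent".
before

A spans [1,3], E spans [9,10]
resp(A)=3 < inv(E)=9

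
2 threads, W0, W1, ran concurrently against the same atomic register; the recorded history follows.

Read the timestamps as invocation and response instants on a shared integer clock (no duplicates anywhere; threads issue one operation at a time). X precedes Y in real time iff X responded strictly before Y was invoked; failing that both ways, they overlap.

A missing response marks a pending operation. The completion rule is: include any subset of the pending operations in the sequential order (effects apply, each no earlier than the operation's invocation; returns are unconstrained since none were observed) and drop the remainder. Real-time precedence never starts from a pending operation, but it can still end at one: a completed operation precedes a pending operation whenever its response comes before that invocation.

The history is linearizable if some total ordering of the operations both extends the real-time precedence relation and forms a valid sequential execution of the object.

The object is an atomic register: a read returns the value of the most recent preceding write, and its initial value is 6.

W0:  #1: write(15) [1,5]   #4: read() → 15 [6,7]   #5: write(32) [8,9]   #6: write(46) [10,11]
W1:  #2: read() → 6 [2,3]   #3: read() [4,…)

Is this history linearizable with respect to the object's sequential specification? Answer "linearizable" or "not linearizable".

linearizable

one valid linearization: #2, #1, #3, #4, #5, #6
step 1: #2 read() → 6 — value 6
step 2: #1 write(15) — value 15
step 3: #3 read() (pending, included) — value 15
step 4: #4 read() → 15 — value 15
step 5: #5 write(32) — value 32
step 6: #6 write(46) — value 46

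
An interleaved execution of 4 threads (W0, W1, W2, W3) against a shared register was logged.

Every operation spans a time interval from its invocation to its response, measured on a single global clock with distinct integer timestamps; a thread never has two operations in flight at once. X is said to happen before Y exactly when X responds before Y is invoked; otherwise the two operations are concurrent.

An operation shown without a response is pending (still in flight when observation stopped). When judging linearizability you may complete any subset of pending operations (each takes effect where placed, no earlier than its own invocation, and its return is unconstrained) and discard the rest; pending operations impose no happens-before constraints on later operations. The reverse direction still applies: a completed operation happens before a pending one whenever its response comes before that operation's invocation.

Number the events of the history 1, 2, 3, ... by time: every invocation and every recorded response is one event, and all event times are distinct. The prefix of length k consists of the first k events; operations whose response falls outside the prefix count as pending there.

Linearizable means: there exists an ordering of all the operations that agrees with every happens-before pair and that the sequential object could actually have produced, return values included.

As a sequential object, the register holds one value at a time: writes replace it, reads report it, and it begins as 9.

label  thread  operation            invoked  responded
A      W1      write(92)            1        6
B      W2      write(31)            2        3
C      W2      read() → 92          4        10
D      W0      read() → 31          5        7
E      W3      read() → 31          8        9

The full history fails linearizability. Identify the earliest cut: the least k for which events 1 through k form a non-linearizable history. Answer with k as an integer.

10

one valid order for events 1..9 is A, B, C, D, E:
after step 1 (A write(92)): value 92
after step 2 (B write(31)): value 31
after step 3 (C read() (pending, included)): value 31
after step 4 (D read() → 31): value 31
after step 5 (E read() → 31): value 31
event 10 — C's response, time 10 — after it, nothing linearizes
one such order, A, B, C, D, E, breaks at step 3 where C read() → 92 is illegal
one such order, A, B, D, C, E, breaks at step 4 where C read() → 92 is illegal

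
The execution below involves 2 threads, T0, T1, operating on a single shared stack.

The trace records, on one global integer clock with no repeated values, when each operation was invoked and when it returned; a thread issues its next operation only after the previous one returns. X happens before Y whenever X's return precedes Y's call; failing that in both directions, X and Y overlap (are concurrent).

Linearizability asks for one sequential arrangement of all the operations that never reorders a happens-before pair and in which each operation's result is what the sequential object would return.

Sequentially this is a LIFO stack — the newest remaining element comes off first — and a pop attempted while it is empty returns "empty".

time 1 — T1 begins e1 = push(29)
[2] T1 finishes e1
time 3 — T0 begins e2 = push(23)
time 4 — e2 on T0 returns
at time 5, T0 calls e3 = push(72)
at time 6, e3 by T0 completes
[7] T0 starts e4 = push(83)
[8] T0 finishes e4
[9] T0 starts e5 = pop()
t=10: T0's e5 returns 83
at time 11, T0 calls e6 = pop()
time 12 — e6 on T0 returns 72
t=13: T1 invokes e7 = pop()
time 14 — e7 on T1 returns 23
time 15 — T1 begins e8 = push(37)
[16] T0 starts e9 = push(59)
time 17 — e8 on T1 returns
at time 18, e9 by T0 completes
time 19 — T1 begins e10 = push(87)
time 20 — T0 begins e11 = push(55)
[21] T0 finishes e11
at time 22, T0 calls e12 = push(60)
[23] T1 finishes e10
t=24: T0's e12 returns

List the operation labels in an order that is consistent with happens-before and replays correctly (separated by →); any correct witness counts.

e1 → e2 → e3 → e4 → e5 → e6 → e7 → e8 → e9 → e10 → e11 → e12

after step 1 (e1 push(29)): stack <29>
after step 2 (e2 push(23)): stack <29,23>
after step 3 (e3 push(72)): stack <29,23,72>
after step 4 (e4 push(83)): stack <29,23,72,83>
after step 5 (e5 pop() → 83): stack <29,23,72>
after step 6 (e6 pop() → 72): stack <29,23>
after step 7 (e7 pop() → 23): stack <29>
after step 8 (e8 push(37)): stack <29,37>
after step 9 (e9 push(59)): stack <29,37,59>
after step 10 (e10 push(87)): stack <29,37,59,87>
after step 11 (e11 push(55)): stack <29,37,59,87,55>
after step 12 (e12 push(60)): stack <29,37,59,87,55,60>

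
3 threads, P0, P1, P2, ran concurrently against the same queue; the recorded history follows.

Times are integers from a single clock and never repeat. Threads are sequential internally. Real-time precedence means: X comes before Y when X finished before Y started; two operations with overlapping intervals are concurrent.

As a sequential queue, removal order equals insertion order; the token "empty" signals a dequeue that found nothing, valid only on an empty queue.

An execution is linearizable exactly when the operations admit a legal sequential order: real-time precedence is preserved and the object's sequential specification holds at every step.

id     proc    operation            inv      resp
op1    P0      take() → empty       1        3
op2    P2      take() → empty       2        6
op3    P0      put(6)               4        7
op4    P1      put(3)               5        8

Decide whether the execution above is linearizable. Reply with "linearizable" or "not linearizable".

witness order: op1, op2, op3, op4
after step 1 (op1 take() → empty): queue <>
after step 2 (op2 take() → empty): queue <>
after step 3 (op3 put(6)): queue <6>
after step 4 (op4 put(3)): queue <6,3>

linearizable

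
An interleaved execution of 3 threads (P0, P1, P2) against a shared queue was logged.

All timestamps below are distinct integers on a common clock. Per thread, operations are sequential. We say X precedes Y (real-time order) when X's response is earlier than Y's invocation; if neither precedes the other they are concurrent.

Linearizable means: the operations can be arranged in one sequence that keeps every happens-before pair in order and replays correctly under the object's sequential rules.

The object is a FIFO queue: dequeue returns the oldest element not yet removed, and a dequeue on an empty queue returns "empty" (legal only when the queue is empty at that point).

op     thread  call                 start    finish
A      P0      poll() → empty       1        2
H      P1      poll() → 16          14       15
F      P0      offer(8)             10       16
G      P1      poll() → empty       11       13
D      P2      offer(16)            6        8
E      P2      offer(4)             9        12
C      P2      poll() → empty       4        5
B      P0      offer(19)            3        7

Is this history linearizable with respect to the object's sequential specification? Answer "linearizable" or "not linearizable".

not linearizable

prefix check: 1..12 passes, 1..13 fails once G's time-13 response joins
6 orders of the 6 completed queue ops respect real time; none is legal
include/drop combinations of the 1 pending operation (F) were all tried; none helps
sample order A, B, C, D, E, G (pending dropped) stalls at step 3 — C poll() → empty has no legal effect
sample order A, B, C, D, G, E (pending dropped) stalls at step 3 — C poll() → empty has no legal effect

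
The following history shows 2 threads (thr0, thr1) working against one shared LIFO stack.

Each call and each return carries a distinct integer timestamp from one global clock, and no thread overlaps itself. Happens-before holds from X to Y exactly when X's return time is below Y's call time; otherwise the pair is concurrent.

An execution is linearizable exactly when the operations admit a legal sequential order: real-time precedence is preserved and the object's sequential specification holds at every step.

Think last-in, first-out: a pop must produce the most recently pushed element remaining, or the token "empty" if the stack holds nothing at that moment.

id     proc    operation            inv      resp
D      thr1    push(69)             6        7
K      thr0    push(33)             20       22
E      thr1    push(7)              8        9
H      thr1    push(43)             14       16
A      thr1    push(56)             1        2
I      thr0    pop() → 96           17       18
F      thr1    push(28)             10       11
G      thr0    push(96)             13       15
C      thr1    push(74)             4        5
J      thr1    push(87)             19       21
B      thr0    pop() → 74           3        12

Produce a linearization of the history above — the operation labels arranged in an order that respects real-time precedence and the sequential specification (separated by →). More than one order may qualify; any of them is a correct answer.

1. A push(56), leaving stack <56>
2. C push(74), leaving stack <56,74>
3. B pop() → 74, leaving stack <56>
4. D push(69), leaving stack <56,69>
5. E push(7), leaving stack <56,69,7>
6. F push(28), leaving stack <56,69,7,28>
7. H push(43), leaving stack <56,69,7,28,43>
8. G push(96), leaving stack <56,69,7,28,43,96>
9. I pop() → 96, leaving stack <56,69,7,28,43>
10. J push(87), leaving stack <56,69,7,28,43,87>
11. K push(33), leaving stack <56,69,7,28,43,87,33>

A → C → B → D → E → F → H → G → I → J → K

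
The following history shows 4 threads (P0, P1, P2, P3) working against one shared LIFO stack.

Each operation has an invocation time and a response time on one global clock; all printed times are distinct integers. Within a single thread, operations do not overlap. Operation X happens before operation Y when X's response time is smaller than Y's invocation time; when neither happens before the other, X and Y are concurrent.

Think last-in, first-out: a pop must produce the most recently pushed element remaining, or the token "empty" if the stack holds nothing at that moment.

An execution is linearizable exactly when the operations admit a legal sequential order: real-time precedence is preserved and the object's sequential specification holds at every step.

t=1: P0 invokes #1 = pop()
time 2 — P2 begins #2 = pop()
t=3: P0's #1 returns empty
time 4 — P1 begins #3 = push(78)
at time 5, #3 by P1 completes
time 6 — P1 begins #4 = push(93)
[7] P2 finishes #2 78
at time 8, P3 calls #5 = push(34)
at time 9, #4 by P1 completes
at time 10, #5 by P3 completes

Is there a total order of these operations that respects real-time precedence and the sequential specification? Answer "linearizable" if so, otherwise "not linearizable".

linearizable

a witness: #1, #3, #2, #4, #5
1. #1 pop() → empty, leaving stack <>
2. #3 push(78), leaving stack <78>
3. #2 pop() → 78, leaving stack <>
4. #4 push(93), leaving stack <93>
5. #5 push(34), leaving stack <93,34>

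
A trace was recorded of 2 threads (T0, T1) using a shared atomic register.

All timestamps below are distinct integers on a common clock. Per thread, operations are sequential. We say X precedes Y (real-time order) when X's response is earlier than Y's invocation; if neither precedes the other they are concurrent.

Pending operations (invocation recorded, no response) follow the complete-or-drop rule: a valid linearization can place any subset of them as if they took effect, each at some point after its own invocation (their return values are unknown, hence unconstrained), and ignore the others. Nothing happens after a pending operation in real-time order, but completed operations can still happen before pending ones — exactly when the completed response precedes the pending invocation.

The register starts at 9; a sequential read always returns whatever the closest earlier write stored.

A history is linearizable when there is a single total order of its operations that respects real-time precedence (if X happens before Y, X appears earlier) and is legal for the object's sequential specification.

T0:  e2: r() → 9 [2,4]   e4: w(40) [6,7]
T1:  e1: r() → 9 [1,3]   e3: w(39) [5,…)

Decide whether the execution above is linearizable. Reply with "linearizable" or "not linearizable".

a witness: e1, e2, e3, e4
1. e1 r() → 9, leaving value 9
2. e2 r() → 9, leaving value 9
3. e3 w(39) (pending, included), leaving value 39
4. e4 w(40), leaving value 40

linearizable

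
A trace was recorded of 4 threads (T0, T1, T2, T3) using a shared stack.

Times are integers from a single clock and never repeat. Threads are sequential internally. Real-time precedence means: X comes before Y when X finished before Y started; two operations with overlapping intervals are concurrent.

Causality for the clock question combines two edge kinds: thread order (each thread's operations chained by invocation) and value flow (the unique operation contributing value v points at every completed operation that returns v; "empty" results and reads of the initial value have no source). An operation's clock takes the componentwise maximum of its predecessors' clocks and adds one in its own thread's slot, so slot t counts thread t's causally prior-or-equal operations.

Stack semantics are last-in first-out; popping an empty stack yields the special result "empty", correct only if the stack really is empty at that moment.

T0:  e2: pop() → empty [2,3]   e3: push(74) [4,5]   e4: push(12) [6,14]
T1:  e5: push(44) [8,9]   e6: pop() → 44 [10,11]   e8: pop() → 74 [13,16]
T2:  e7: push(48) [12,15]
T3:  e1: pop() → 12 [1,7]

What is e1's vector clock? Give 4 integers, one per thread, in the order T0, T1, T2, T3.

(3, 0, 0, 1)

invoked at 12, e7 has no predecessors; its own T2 bump gives (0, 0, 1, 0)
invoked at 8, e5 has no predecessors; its own T1 bump gives (0, 1, 0, 0)
invoked at 2, e2 has no predecessors; its own T0 bump gives (1, 0, 0, 0)
invoked at 10, e6 merges VC(e5)=(0, 1, 0, 0) and bumps T1's slot → (0, 2, 0, 0)
invoked at 4, e3 merges VC(e2)=(1, 0, 0, 0) and bumps T0's slot → (2, 0, 0, 0)
invoked at 6, e4 merges VC(e3)=(2, 0, 0, 0) and bumps T0's slot → (3, 0, 0, 0)
invoked at 1, e1 merges VC(e4)=(3, 0, 0, 0) and bumps T3's slot → (3, 0, 0, 1)
invoked at 13, e8 merges VC(e3)=(2, 0, 0, 0), VC(e6)=(0, 2, 0, 0) and bumps T1's slot → (2, 3, 0, 0)
target: VC(e1) = (3, 0, 0, 1)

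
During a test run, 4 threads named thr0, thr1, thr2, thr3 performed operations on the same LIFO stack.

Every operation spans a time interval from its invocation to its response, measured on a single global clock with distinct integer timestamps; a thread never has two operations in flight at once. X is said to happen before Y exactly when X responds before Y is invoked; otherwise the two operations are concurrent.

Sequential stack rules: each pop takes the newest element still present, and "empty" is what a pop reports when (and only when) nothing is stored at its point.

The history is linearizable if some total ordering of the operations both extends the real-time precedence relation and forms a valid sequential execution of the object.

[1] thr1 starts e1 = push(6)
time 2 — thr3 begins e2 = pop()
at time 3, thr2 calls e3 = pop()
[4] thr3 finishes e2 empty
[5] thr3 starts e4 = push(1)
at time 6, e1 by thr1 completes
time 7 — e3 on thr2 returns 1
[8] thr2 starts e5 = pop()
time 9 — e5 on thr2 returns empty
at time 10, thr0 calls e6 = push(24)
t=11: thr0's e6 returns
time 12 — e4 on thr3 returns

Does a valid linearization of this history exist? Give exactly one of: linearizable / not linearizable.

not linearizable

prefix check: 1..8 passes, 1..9 fails once e5's time-9 response joins
6 orders of the 4 completed LIFO stack ops respect real time; none is legal
every completion of the 1 pending operation (e4) was checked; none linearizes
for example e1, e2, e3, e5 (pending dropped) fails at step 2: e2 pop() → empty is not legal there
for example e1, e3, e2, e5 (pending dropped) fails at step 2: e3 pop() → 1 is not legal there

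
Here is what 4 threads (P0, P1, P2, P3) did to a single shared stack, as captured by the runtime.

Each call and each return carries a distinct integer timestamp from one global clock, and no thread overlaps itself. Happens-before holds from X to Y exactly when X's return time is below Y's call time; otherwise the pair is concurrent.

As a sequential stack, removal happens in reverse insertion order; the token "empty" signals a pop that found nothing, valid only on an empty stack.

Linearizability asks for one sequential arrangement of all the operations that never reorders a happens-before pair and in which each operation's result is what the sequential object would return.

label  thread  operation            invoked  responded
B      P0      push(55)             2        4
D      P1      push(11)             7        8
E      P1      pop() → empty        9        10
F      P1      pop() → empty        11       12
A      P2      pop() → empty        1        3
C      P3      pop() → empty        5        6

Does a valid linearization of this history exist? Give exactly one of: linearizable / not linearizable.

not linearizable

events 1..5 are fine; event 6 — the response of C at time 6 — makes the prefix non-linearizable
checked exhaustively: 2 real-time-consistent orders of 3 completed operations, zero legal stack replays
sample order A, B, C stalls at step 3 — C pop() → empty has no legal effect
sample order B, A, C stalls at step 2 — A pop() → empty has no legal effect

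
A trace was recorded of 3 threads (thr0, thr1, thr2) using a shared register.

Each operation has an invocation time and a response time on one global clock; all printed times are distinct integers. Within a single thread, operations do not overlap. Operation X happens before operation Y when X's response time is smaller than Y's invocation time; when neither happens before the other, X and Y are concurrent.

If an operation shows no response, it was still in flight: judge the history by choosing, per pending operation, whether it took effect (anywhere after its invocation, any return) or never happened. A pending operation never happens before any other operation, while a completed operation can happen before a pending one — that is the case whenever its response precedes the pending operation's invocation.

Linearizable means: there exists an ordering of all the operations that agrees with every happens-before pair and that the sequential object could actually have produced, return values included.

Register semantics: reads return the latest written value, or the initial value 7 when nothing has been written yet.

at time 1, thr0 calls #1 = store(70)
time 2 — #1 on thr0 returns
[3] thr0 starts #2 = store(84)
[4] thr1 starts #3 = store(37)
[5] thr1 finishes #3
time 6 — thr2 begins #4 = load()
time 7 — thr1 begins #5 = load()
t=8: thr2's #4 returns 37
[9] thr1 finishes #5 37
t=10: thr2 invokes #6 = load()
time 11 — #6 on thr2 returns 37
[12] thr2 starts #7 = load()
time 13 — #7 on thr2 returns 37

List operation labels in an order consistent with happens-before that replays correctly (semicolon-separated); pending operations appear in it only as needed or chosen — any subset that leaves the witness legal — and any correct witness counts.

#1; #2; #3; #4; #5; #6; #7

after step 1 (#1 store(70)): value 70
after step 2 (#2 store(84) (pending, included)): value 84
after step 3 (#3 store(37)): value 37
after step 4 (#4 load() → 37): value 37
after step 5 (#5 load() → 37): value 37
after step 6 (#6 load() → 37): value 37
after step 7 (#7 load() → 37): value 37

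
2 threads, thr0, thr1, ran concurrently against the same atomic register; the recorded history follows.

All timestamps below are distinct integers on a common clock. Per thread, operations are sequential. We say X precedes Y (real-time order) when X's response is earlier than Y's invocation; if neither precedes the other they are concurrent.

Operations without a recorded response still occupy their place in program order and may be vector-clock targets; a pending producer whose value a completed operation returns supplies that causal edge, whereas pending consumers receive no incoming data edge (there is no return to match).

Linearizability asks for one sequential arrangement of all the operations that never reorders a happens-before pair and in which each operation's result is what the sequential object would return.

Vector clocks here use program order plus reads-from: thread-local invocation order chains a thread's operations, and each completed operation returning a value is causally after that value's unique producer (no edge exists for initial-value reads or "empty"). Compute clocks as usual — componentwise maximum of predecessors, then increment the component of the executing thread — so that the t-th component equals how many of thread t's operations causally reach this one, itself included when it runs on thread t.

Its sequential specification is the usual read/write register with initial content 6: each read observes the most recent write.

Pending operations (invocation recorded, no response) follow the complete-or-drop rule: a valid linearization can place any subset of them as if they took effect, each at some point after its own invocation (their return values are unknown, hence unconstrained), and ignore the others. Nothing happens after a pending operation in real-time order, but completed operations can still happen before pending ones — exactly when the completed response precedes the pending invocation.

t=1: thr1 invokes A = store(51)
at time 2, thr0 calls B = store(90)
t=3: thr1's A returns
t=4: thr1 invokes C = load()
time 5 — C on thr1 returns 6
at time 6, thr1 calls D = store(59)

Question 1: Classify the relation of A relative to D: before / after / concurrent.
Answer: before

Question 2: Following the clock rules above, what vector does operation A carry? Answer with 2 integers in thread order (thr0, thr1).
Answer: (0, 1)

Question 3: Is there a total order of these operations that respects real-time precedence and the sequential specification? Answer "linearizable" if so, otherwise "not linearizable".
not linearizable

events 1..4 are fine; event 5 — the response of C at time 5 — makes the prefix non-linearizable
a single order respects real time; the 2 completed atomic register operations fail replay along it
including or dropping the 1 pending operation (B) in any combination fails
sample order A, C (pending dropped) stalls at step 2 — C load() → 6 has no legal effect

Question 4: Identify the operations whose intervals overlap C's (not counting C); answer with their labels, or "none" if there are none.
Answer: B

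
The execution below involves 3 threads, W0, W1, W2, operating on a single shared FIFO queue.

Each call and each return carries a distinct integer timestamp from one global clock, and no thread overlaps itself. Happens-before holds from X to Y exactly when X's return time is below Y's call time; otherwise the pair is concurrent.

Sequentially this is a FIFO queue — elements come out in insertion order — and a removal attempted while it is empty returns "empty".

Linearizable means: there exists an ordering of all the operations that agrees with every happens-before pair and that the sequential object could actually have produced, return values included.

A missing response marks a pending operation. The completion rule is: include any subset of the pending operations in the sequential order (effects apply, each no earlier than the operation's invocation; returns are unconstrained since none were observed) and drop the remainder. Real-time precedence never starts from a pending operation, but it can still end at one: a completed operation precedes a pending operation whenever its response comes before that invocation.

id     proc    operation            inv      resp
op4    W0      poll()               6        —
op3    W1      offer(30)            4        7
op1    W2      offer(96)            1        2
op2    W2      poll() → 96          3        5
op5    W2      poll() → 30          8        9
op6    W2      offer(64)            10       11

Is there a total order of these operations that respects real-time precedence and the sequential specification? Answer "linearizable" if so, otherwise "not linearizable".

linearizable

a witness: op1, op2, op3, op5, op4, op6
step 1: op1 offer(96) — queue <96>
step 2: op2 poll() → 96 — queue <>
step 3: op3 offer(30) — queue <30>
step 4: op5 poll() → 30 — queue <>
step 5: op4 poll() (pending, included) — queue <>
step 6: op6 offer(64) — queue <64>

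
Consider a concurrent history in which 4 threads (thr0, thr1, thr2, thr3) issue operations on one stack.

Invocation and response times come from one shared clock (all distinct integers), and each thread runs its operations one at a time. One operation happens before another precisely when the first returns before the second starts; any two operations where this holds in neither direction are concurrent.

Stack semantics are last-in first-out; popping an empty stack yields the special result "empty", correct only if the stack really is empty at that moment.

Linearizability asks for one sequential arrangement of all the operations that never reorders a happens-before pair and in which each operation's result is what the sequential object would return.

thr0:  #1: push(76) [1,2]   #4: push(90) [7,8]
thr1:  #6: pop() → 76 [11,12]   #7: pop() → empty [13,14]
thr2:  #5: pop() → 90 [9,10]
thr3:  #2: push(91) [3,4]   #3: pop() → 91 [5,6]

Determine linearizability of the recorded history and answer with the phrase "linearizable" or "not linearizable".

witness order: #1, #2, #3, #4, #5, #6, #7
1. #1 push(76), leaving stack <76>
2. #2 push(91), leaving stack <76,91>
3. #3 pop() → 91, leaving stack <76>
4. #4 push(90), leaving stack <76,90>
5. #5 pop() → 90, leaving stack <76>
6. #6 pop() → 76, leaving stack <>
7. #7 pop() → empty, leaving stack <>

linearizable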